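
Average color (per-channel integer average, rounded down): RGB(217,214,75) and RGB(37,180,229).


Midpoint: each channel = ⌊(C₁+C₂)/2⌋
R: ⌊(217+37)/2⌋ = 127
G: ⌊(214+180)/2⌋ = 197
B: ⌊(75+229)/2⌋ = 152
= RGB(127, 197, 152)


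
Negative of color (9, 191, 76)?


Invert: (255-R, 255-G, 255-B)
R: 255-9 = 246
G: 255-191 = 64
B: 255-76 = 179
= RGB(246, 64, 179)


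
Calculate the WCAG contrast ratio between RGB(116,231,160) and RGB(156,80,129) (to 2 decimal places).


Linearize each sRGB channel c=v/255: c/12.92 if c ≤ 0.04045 else ((c+0.055)/1.055)^2.4
L = 0.2126×R_lin + 0.7152×G_lin + 0.0722×B_lin
Color 1 (116,231,160):
  R=116: 116/255≈0.4549 > 0.04045 → ((0.4549+0.055)/1.055)^2.4 ≈ 0.17465
  G=231: 231/255≈0.9059 > 0.04045 → ((0.9059+0.055)/1.055)^2.4 ≈ 0.79910
  B=160: 160/255≈0.6275 > 0.04045 → ((0.6275+0.055)/1.055)^2.4 ≈ 0.35153
  L1 = 0.2126×0.17465 + 0.7152×0.79910 + 0.0722×0.35153 ≈ 0.63403
Color 2 (156,80,129):
  R=156: 156/255≈0.6118 > 0.04045 → ((0.6118+0.055)/1.055)^2.4 ≈ 0.33245
  G=80: 80/255≈0.3137 > 0.04045 → ((0.3137+0.055)/1.055)^2.4 ≈ 0.08022
  B=129: 129/255≈0.5059 > 0.04045 → ((0.5059+0.055)/1.055)^2.4 ≈ 0.21953
  L2 = 0.2126×0.33245 + 0.7152×0.08022 + 0.0722×0.21953 ≈ 0.14390
Lighter = 0.63403, Darker = 0.14390
Ratio = (L_lighter + 0.05) / (L_darker + 0.05)
Ratio = (0.63403 + 0.05) / (0.14390 + 0.05) = 0.68403 / 0.19390 ≈ 3.5277
Ratio ≈ 3.53:1


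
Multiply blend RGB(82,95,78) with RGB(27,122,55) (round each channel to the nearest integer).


Multiply: C = A×B/255, rounded to nearest integer
R: 82×27/255 = 2214/255 ≈ 8.682 → 9
G: 95×122/255 = 11590/255 ≈ 45.451 → 45
B: 78×55/255 = 4290/255 ≈ 16.824 → 17
= RGB(9, 45, 17)


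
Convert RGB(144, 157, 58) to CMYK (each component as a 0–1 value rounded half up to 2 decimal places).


R'=144/255≈0.5647, G'=157/255≈0.6157, B'=58/255≈0.2275
K = 1 - max(R',G',B') = 1 - 157/255 = 98/255 = 0.38431… → 0.38
(1-R'-K)/(1-K) simplifies to (max-R)/max with max = 157:
C = (157-144)/157 = 13/157 = 0.08280… → 0.08
M = (157-157)/157 = 0/157 = 0 → 0.00
Y = (157-58)/157 = 99/157 = 0.63057… → 0.63
= CMYK(0.08, 0.00, 0.63, 0.38)


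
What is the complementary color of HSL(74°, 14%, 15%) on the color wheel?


Complement = opposite side of color wheel = hue + 180°
H' = (74 + 180) mod 360 = 254°
S and L unchanged.
= HSL(254°, 14%, 15%)


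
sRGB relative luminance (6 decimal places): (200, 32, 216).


Linearize each channel (sRGB transfer function): c = v/255; c_lin = c/12.92 if c ≤ 0.04045, else ((c+0.055)/1.055)^2.4
  R: 200/255 ≈ 0.784314 > 0.04045 → ((0.784314+0.055)/1.055)^2.4 ≈ 0.577580
  G: 32/255 ≈ 0.125490 > 0.04045 → ((0.125490+0.055)/1.055)^2.4 ≈ 0.014444
  B: 216/255 ≈ 0.847059 > 0.04045 → ((0.847059+0.055)/1.055)^2.4 ≈ 0.686685
R_lin = 0.577580, G_lin = 0.014444, B_lin = 0.686685
L = 0.2126×R + 0.7152×G + 0.0722×B
L = 0.2126×0.577580 + 0.7152×0.014444 + 0.0722×0.686685
L ≈ 0.182703


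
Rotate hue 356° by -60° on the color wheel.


New hue = (H + rotation) mod 360
New hue = (356 -60) mod 360
= 296 mod 360
= 296°


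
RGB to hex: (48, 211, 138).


R = 48 → 30 (hex)
G = 211 → D3 (hex)
B = 138 → 8A (hex)
Hex = #30D38A


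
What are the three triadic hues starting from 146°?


Triadic: equally spaced at 120° intervals
H1 = 146°
H2 = (146 + 120) mod 360 = 266°
H3 = (146 + 240) mod 360 = 26°
Triadic = 146°, 266°, 26°


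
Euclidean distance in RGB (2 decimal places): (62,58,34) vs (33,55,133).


d = √[(R₁-R₂)² + (G₁-G₂)² + (B₁-B₂)²]
d = √[(62-33)² + (58-55)² + (34-133)²]
d = √[841 + 9 + 9801]
d = √10651
d ≈ 103.20


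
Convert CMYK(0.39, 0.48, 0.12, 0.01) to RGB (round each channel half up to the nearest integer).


R = 255 × (1-C) × (1-K) = 255 × 0.61 × 0.99 = 153.9945 → 154
G = 255 × (1-M) × (1-K) = 255 × 0.52 × 0.99 = 131.274 → 131
B = 255 × (1-Y) × (1-K) = 255 × 0.88 × 0.99 = 222.156 → 222
= RGB(154, 131, 222)


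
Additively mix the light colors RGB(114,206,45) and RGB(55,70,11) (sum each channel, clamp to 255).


Additive: each channel = min(255, C₁+C₂)
R: 114+55 = 169 → 169
G: 206+70 = 276 → 255
B: 45+11 = 56 → 56
= RGB(169, 255, 56)


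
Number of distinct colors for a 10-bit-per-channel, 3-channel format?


Total bits = 10 bits/channel × 3 channels = 30 bits
Distinct colors = 2^30
= 1,073,741,824 colors


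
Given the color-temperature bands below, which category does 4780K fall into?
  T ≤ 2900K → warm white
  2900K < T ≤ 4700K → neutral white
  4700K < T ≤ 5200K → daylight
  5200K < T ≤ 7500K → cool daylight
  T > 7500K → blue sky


Temperature: 4780K
4700K < 4780K ≤ 5200K → daylight
Classification: daylight


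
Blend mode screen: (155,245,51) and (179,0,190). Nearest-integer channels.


Screen: C = 255 - (255-A)×(255-B)/255, rounded to nearest integer
R: 255 - (255-155)×(255-179)/255 = 255 - 7600/255 ≈ 255 - 29.804 = 225.196 → 225
G: 255 - (255-245)×(255-0)/255 = 255 - 2550/255 ≈ 255 - 10.000 = 245.000 → 245
B: 255 - (255-51)×(255-190)/255 = 255 - 13260/255 ≈ 255 - 52.000 = 203.000 → 203
= RGB(225, 245, 203)


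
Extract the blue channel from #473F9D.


Color: #473F9D
R = 47 = 71
G = 3F = 63
B = 9D = 157
Blue = 157


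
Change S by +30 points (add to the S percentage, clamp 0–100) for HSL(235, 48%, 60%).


Original S = 48%
Adjustment = +30 percentage points
New S = 48 + (30) = 78
Clamp to [0, 100] → 78
= HSL(235°, 78%, 60%)


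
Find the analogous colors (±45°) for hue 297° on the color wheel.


Base hue: 297°
Left analog: (297 - 45) mod 360 = 252°
Right analog: (297 + 45) mod 360 = 342°
Analogous hues = 252° and 342°


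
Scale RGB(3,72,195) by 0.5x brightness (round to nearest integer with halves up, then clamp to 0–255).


Multiply each channel by 0.5, round half up, clamp to [0, 255]
R: 3×0.5 = 1.5 → round → 2
G: 72×0.5 = 36
B: 195×0.5 = 97.5 → round → 98
= RGB(2, 36, 98)


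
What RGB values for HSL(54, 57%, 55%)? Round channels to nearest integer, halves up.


H=54°, S=0.57, L=0.55
C = (1-|2L-1|)×S = (1-|0.10|)×0.57 = 0.513
H' = H/60 = 54/60 ≈ 0.9000; X = C×(1-|H' mod 2 - 1|) = 0.4617
m = L - C/2 = 0.55 - 0.2565 = 0.2935
Sector ⌊H'⌋ = 0 → (R',G',B') = (0.513, 0.4617, 0.0)
RGB = ((R'+m)×255, (G'+m)×255, (B'+m)×255) = (205.6575, 192.576, 74.8425)
Round half up → RGB(206, 193, 75)


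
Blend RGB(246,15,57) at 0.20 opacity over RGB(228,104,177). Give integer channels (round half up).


C = α×F + (1-α)×B, with 1-α = 0.80
R: 0.20×246 + 0.80×228 = 49.20 + 182.40 = 231.60 → 232
G: 0.20×15 + 0.80×104 = 3.00 + 83.20 = 86.20 → 86
B: 0.20×57 + 0.80×177 = 11.40 + 141.60 = 153.00 → 153
= RGB(232, 86, 153)


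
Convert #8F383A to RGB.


8F → 143 (R)
38 → 56 (G)
3A → 58 (B)
= RGB(143, 56, 58)


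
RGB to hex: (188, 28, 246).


R = 188 → BC (hex)
G = 28 → 1C (hex)
B = 246 → F6 (hex)
Hex = #BC1CF6


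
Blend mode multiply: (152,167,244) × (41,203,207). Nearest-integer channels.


Multiply: C = A×B/255, rounded to nearest integer
R: 152×41/255 = 6232/255 ≈ 24.439 → 24
G: 167×203/255 = 33901/255 ≈ 132.945 → 133
B: 244×207/255 = 50508/255 ≈ 198.071 → 198
= RGB(24, 133, 198)


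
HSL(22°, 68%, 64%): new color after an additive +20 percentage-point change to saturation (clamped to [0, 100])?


Original S = 68%
Adjustment = +20 percentage points
New S = 68 + (20) = 88
Clamp to [0, 100] → 88
= HSL(22°, 88%, 64%)


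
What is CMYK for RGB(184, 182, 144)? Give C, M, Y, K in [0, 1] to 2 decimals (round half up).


R'=184/255≈0.7216, G'=182/255≈0.7137, B'=144/255≈0.5647
K = 1 - max(R',G',B') = 1 - 184/255 = 71/255 = 0.27843… → 0.28
(1-R'-K)/(1-K) simplifies to (max-R)/max with max = 184:
C = (184-184)/184 = 0/184 = 0 → 0.00
M = (184-182)/184 = 2/184 = 0.01086… → 0.01
Y = (184-144)/184 = 40/184 = 0.21739… → 0.22
= CMYK(0.00, 0.01, 0.22, 0.28)


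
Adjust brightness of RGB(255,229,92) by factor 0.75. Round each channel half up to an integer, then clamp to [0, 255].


Multiply each channel by 0.75, round half up, clamp to [0, 255]
R: 255×0.75 = 191.25 → round → 191
G: 229×0.75 = 171.75 → round → 172
B: 92×0.75 = 69
= RGB(191, 172, 69)


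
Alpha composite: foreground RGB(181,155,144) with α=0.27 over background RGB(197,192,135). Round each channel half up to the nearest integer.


C = α×F + (1-α)×B, with 1-α = 0.73
R: 0.27×181 + 0.73×197 = 48.87 + 143.81 = 192.68 → 193
G: 0.27×155 + 0.73×192 = 41.85 + 140.16 = 182.01 → 182
B: 0.27×144 + 0.73×135 = 38.88 + 98.55 = 137.43 → 137
= RGB(193, 182, 137)


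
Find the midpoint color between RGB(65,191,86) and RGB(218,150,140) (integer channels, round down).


Midpoint: each channel = ⌊(C₁+C₂)/2⌋
R: ⌊(65+218)/2⌋ = 141
G: ⌊(191+150)/2⌋ = 170
B: ⌊(86+140)/2⌋ = 113
= RGB(141, 170, 113)


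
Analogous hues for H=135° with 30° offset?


Base hue: 135°
Left analog: (135 - 30) mod 360 = 105°
Right analog: (135 + 30) mod 360 = 165°
Analogous hues = 105° and 165°


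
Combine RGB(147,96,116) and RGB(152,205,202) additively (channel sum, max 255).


Additive: each channel = min(255, C₁+C₂)
R: 147+152 = 299 → 255
G: 96+205 = 301 → 255
B: 116+202 = 318 → 255
= RGB(255, 255, 255)


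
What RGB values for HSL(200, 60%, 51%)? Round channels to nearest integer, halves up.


H=200°, S=0.60, L=0.51
C = (1-|2L-1|)×S = (1-|0.02|)×0.60 = 0.588
H' = H/60 = 200/60 ≈ 3.3333; X = C×(1-|H' mod 2 - 1|) = 0.392
m = L - C/2 = 0.51 - 0.294 = 0.216
Sector ⌊H'⌋ = 3 → (R',G',B') = (0.0, 0.392, 0.588)
RGB = ((R'+m)×255, (G'+m)×255, (B'+m)×255) = (55.08, 155.04, 205.02)
Round half up → RGB(55, 155, 205)


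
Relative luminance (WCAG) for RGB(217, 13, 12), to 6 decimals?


Linearize each channel (sRGB transfer function): c = v/255; c_lin = c/12.92 if c ≤ 0.04045, else ((c+0.055)/1.055)^2.4
  R: 217/255 ≈ 0.850980 > 0.04045 → ((0.850980+0.055)/1.055)^2.4 ≈ 0.693872
  G: 13/255 ≈ 0.050980 > 0.04045 → ((0.050980+0.055)/1.055)^2.4 ≈ 0.004025
  B: 12/255 ≈ 0.047059 > 0.04045 → ((0.047059+0.055)/1.055)^2.4 ≈ 0.003677
R_lin = 0.693872, G_lin = 0.004025, B_lin = 0.003677
L = 0.2126×R + 0.7152×G + 0.0722×B
L = 0.2126×0.693872 + 0.7152×0.004025 + 0.0722×0.003677
L ≈ 0.150661


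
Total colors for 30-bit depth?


Colors = 2^bits = 2^30
= 1,073,741,824 colors


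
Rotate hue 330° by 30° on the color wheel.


New hue = (H + rotation) mod 360
New hue = (330 + 30) mod 360
= 360 mod 360
= 0°


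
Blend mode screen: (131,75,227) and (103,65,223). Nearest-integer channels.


Screen: C = 255 - (255-A)×(255-B)/255, rounded to nearest integer
R: 255 - (255-131)×(255-103)/255 = 255 - 18848/255 ≈ 255 - 73.914 = 181.086 → 181
G: 255 - (255-75)×(255-65)/255 = 255 - 34200/255 ≈ 255 - 134.118 = 120.882 → 121
B: 255 - (255-227)×(255-223)/255 = 255 - 896/255 ≈ 255 - 3.514 = 251.486 → 251
= RGB(181, 121, 251)


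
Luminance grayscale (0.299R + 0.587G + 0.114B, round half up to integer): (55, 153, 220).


Gray = 0.299×R + 0.587×G + 0.114×B
Gray = 0.299×55 + 0.587×153 + 0.114×220
Gray = 16.445 + 89.811 + 25.080
Gray = 131.336 → round half up → 131
Gray = 131


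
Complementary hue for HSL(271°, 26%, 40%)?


Complement = opposite side of color wheel = hue + 180°
H' = (271 + 180) mod 360 = 91°
S and L unchanged.
= HSL(91°, 26%, 40%)


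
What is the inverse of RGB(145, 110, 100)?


Invert: (255-R, 255-G, 255-B)
R: 255-145 = 110
G: 255-110 = 145
B: 255-100 = 155
= RGB(110, 145, 155)


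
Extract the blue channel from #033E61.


Color: #033E61
R = 03 = 3
G = 3E = 62
B = 61 = 97
Blue = 97


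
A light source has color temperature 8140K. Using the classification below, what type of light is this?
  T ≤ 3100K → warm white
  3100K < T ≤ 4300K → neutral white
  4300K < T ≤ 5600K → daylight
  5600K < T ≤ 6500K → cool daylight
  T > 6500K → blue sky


Temperature: 8140K
8140K > 6500K → blue sky
Classification: blue sky


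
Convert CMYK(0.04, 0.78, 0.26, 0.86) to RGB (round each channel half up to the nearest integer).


R = 255 × (1-C) × (1-K) = 255 × 0.96 × 0.14 = 34.272 → 34
G = 255 × (1-M) × (1-K) = 255 × 0.22 × 0.14 = 7.854 → 8
B = 255 × (1-Y) × (1-K) = 255 × 0.74 × 0.14 = 26.418 → 26
= RGB(34, 8, 26)


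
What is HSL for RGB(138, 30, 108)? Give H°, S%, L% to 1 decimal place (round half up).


Normalize: R'=138/255≈0.5412, G'=30/255≈0.1176, B'=108/255≈0.4235
Max=138/255, Min=30/255, Δ=Max-Min=108/255
L = (Max+Min)/2 = (138+30)/510 = 168/510 = 0.32941… → L = 32.9%
L ≤ 0.5 → S = Δ/(Max+Min) = 108/(138+30) = 108/168 = 0.64285… → S = 64.3%
(the 1/255 factors cancel in S and H, so raw channel differences can be used)
Max is R' → H = 60 × (((G-B)/Δ) mod 6) = 60 × (((30-108)/108) mod 6)
  (-78)/108 = -0.7222…; negative, so add 6 → 5.2777…
  H = 60 × 5.2777… = 316.666…° → H = 316.7°
= HSL(316.7°, 64.3%, 32.9%)


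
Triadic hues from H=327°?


Triadic: equally spaced at 120° intervals
H1 = 327°
H2 = (327 + 120) mod 360 = 87°
H3 = (327 + 240) mod 360 = 207°
Triadic = 327°, 87°, 207°


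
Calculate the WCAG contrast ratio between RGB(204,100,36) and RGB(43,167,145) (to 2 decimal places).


Linearize each sRGB channel c=v/255: c/12.92 if c ≤ 0.04045 else ((c+0.055)/1.055)^2.4
L = 0.2126×R_lin + 0.7152×G_lin + 0.0722×B_lin
Color 1 (204,100,36):
  R=204: 204/255≈0.8000 > 0.04045 → ((0.8000+0.055)/1.055)^2.4 ≈ 0.60383
  G=100: 100/255≈0.3922 > 0.04045 → ((0.3922+0.055)/1.055)^2.4 ≈ 0.12744
  B=36: 36/255≈0.1412 > 0.04045 → ((0.1412+0.055)/1.055)^2.4 ≈ 0.01764
  L1 = 0.2126×0.60383 + 0.7152×0.12744 + 0.0722×0.01764 ≈ 0.22079
Color 2 (43,167,145):
  R=43: 43/255≈0.1686 > 0.04045 → ((0.1686+0.055)/1.055)^2.4 ≈ 0.02416
  G=167: 167/255≈0.6549 > 0.04045 → ((0.6549+0.055)/1.055)^2.4 ≈ 0.38643
  B=145: 145/255≈0.5686 > 0.04045 → ((0.5686+0.055)/1.055)^2.4 ≈ 0.28315
  L2 = 0.2126×0.02416 + 0.7152×0.38643 + 0.0722×0.28315 ≈ 0.30195
Lighter = 0.30195, Darker = 0.22079
Ratio = (L_lighter + 0.05) / (L_darker + 0.05)
Ratio = (0.30195 + 0.05) / (0.22079 + 0.05) = 0.35195 / 0.27079 ≈ 1.2997
Ratio ≈ 1.30:1


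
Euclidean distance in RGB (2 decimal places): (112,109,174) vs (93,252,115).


d = √[(R₁-R₂)² + (G₁-G₂)² + (B₁-B₂)²]
d = √[(112-93)² + (109-252)² + (174-115)²]
d = √[361 + 20449 + 3481]
d = √24291
d ≈ 155.86


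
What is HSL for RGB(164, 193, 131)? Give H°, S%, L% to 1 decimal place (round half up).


Normalize: R'=164/255≈0.6431, G'=193/255≈0.7569, B'=131/255≈0.5137
Max=193/255, Min=131/255, Δ=Max-Min=62/255
L = (Max+Min)/2 = (193+131)/510 = 324/510 = 0.63529… → L = 63.5%
L > 0.5 → S = Δ/(2-Max-Min) = 62/(510-193-131) = 62/186 = 0.33333… → S = 33.3%
(the 1/255 factors cancel in S and H, so raw channel differences can be used)
Max is G' → H = 60 × ((B-R)/Δ + 2) = 60 × ((131-164)/62 + 2)
  -33/62 + 2 = -0.5322… + 2 = 1.4677…
  H = 60 × 1.4677… = 88.064…° → H = 88.1°
= HSL(88.1°, 33.3%, 63.5%)


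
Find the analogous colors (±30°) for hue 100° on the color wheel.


Base hue: 100°
Left analog: (100 - 30) mod 360 = 70°
Right analog: (100 + 30) mod 360 = 130°
Analogous hues = 70° and 130°


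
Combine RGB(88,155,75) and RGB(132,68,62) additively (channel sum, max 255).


Additive: each channel = min(255, C₁+C₂)
R: 88+132 = 220 → 220
G: 155+68 = 223 → 223
B: 75+62 = 137 → 137
= RGB(220, 223, 137)


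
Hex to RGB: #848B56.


84 → 132 (R)
8B → 139 (G)
56 → 86 (B)
= RGB(132, 139, 86)


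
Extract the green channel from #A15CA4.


Color: #A15CA4
R = A1 = 161
G = 5C = 92
B = A4 = 164
Green = 92


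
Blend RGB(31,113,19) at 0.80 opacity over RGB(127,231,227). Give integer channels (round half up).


C = α×F + (1-α)×B, with 1-α = 0.20
R: 0.80×31 + 0.20×127 = 24.80 + 25.40 = 50.20 → 50
G: 0.80×113 + 0.20×231 = 90.40 + 46.20 = 136.60 → 137
B: 0.80×19 + 0.20×227 = 15.20 + 45.40 = 60.60 → 61
= RGB(50, 137, 61)


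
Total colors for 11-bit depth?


Colors = 2^bits = 2^11
= 2,048 colors


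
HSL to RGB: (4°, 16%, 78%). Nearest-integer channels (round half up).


H=4°, S=0.16, L=0.78
C = (1-|2L-1|)×S = (1-|0.56|)×0.16 = 0.0704
H' = H/60 = 4/60 ≈ 0.0667; X = C×(1-|H' mod 2 - 1|) ≈ 0.0047
m = L - C/2 = 0.78 - 0.0352 = 0.7448
Sector ⌊H'⌋ = 0 → (R',G',B') = (0.0704, ≈0.0047, 0.0)
RGB = ((R'+m)×255, (G'+m)×255, (B'+m)×255) = (207.876, 191.1208, 189.924)
Round half up → RGB(208, 191, 190)


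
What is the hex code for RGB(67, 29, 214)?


R = 67 → 43 (hex)
G = 29 → 1D (hex)
B = 214 → D6 (hex)
Hex = #431DD6


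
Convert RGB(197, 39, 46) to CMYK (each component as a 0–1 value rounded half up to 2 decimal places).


R'=197/255≈0.7725, G'=39/255≈0.1529, B'=46/255≈0.1804
K = 1 - max(R',G',B') = 1 - 197/255 = 58/255 = 0.22745… → 0.23
(1-R'-K)/(1-K) simplifies to (max-R)/max with max = 197:
C = (197-197)/197 = 0/197 = 0 → 0.00
M = (197-39)/197 = 158/197 = 0.80203… → 0.80
Y = (197-46)/197 = 151/197 = 0.76649… → 0.77
= CMYK(0.00, 0.80, 0.77, 0.23)


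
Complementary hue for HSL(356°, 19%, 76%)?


Complement = opposite side of color wheel = hue + 180°
H' = (356 + 180) mod 360 = 176°
S and L unchanged.
= HSL(176°, 19%, 76%)


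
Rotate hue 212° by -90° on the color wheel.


New hue = (H + rotation) mod 360
New hue = (212 -90) mod 360
= 122 mod 360
= 122°


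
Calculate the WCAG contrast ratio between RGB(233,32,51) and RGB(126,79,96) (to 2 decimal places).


Linearize each sRGB channel c=v/255: c/12.92 if c ≤ 0.04045 else ((c+0.055)/1.055)^2.4
L = 0.2126×R_lin + 0.7152×G_lin + 0.0722×B_lin
Color 1 (233,32,51):
  R=233: 233/255≈0.9137 > 0.04045 → ((0.9137+0.055)/1.055)^2.4 ≈ 0.81485
  G=32: 32/255≈0.1255 > 0.04045 → ((0.1255+0.055)/1.055)^2.4 ≈ 0.01444
  B=51: 51/255≈0.2000 > 0.04045 → ((0.2000+0.055)/1.055)^2.4 ≈ 0.03310
  L1 = 0.2126×0.81485 + 0.7152×0.01444 + 0.0722×0.03310 ≈ 0.18596
Color 2 (126,79,96):
  R=126: 126/255≈0.4941 > 0.04045 → ((0.4941+0.055)/1.055)^2.4 ≈ 0.20864
  G=79: 79/255≈0.3098 > 0.04045 → ((0.3098+0.055)/1.055)^2.4 ≈ 0.07819
  B=96: 96/255≈0.3765 > 0.04045 → ((0.3765+0.055)/1.055)^2.4 ≈ 0.11697
  L2 = 0.2126×0.20864 + 0.7152×0.07819 + 0.0722×0.11697 ≈ 0.10872
Lighter = 0.18596, Darker = 0.10872
Ratio = (L_lighter + 0.05) / (L_darker + 0.05)
Ratio = (0.18596 + 0.05) / (0.10872 + 0.05) = 0.23596 / 0.15872 ≈ 1.4866
Ratio ≈ 1.49:1


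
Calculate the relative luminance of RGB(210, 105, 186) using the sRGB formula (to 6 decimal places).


Linearize each channel (sRGB transfer function): c = v/255; c_lin = c/12.92 if c ≤ 0.04045, else ((c+0.055)/1.055)^2.4
  R: 210/255 ≈ 0.823529 > 0.04045 → ((0.823529+0.055)/1.055)^2.4 ≈ 0.644480
  G: 105/255 ≈ 0.411765 > 0.04045 → ((0.411765+0.055)/1.055)^2.4 ≈ 0.141263
  B: 186/255 ≈ 0.729412 > 0.04045 → ((0.729412+0.055)/1.055)^2.4 ≈ 0.491021
R_lin = 0.644480, G_lin = 0.141263, B_lin = 0.491021
L = 0.2126×R + 0.7152×G + 0.0722×B
L = 0.2126×0.644480 + 0.7152×0.141263 + 0.0722×0.491021
L ≈ 0.273500


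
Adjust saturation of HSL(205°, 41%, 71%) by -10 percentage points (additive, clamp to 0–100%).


Original S = 41%
Adjustment = -10 percentage points
New S = 41 + (-10) = 31
Clamp to [0, 100] → 31
= HSL(205°, 31%, 71%)


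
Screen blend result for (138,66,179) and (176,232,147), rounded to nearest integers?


Screen: C = 255 - (255-A)×(255-B)/255, rounded to nearest integer
R: 255 - (255-138)×(255-176)/255 = 255 - 9243/255 ≈ 255 - 36.247 = 218.753 → 219
G: 255 - (255-66)×(255-232)/255 = 255 - 4347/255 ≈ 255 - 17.047 = 237.953 → 238
B: 255 - (255-179)×(255-147)/255 = 255 - 8208/255 ≈ 255 - 32.188 = 222.812 → 223
= RGB(219, 238, 223)


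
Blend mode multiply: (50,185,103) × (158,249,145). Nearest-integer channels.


Multiply: C = A×B/255, rounded to nearest integer
R: 50×158/255 = 7900/255 ≈ 30.980 → 31
G: 185×249/255 = 46065/255 ≈ 180.647 → 181
B: 103×145/255 = 14935/255 ≈ 58.569 → 59
= RGB(31, 181, 59)


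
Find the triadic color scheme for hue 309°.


Triadic: equally spaced at 120° intervals
H1 = 309°
H2 = (309 + 120) mod 360 = 69°
H3 = (309 + 240) mod 360 = 189°
Triadic = 309°, 69°, 189°


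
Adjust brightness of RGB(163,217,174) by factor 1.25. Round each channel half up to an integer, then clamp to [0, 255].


Multiply each channel by 1.25, round half up, clamp to [0, 255]
R: 163×1.25 = 203.75 → round → 204
G: 217×1.25 = 271.25 → round → 271 → clamp → 255
B: 174×1.25 = 217.5 → round → 218
= RGB(204, 255, 218)


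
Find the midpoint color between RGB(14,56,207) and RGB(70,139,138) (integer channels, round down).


Midpoint: each channel = ⌊(C₁+C₂)/2⌋
R: ⌊(14+70)/2⌋ = 42
G: ⌊(56+139)/2⌋ = 97
B: ⌊(207+138)/2⌋ = 172
= RGB(42, 97, 172)


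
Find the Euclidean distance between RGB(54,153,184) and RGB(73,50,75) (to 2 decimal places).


d = √[(R₁-R₂)² + (G₁-G₂)² + (B₁-B₂)²]
d = √[(54-73)² + (153-50)² + (184-75)²]
d = √[361 + 10609 + 11881]
d = √22851
d ≈ 151.17


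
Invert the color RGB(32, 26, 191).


Invert: (255-R, 255-G, 255-B)
R: 255-32 = 223
G: 255-26 = 229
B: 255-191 = 64
= RGB(223, 229, 64)


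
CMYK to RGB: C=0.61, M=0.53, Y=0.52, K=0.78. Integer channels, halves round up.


R = 255 × (1-C) × (1-K) = 255 × 0.39 × 0.22 = 21.879 → 22
G = 255 × (1-M) × (1-K) = 255 × 0.47 × 0.22 = 26.367 → 26
B = 255 × (1-Y) × (1-K) = 255 × 0.48 × 0.22 = 26.928 → 27
= RGB(22, 26, 27)


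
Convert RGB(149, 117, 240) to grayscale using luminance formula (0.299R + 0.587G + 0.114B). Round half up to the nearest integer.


Gray = 0.299×R + 0.587×G + 0.114×B
Gray = 0.299×149 + 0.587×117 + 0.114×240
Gray = 44.551 + 68.679 + 27.360
Gray = 140.590 → round half up → 141
Gray = 141


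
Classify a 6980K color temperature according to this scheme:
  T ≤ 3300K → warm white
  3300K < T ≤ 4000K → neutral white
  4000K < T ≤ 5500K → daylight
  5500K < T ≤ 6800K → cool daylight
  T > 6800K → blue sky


Temperature: 6980K
6980K > 6800K → blue sky
Classification: blue sky


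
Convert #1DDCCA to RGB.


1D → 29 (R)
DC → 220 (G)
CA → 202 (B)
= RGB(29, 220, 202)


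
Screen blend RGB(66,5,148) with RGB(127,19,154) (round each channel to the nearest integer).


Screen: C = 255 - (255-A)×(255-B)/255, rounded to nearest integer
R: 255 - (255-66)×(255-127)/255 = 255 - 24192/255 ≈ 255 - 94.871 = 160.129 → 160
G: 255 - (255-5)×(255-19)/255 = 255 - 59000/255 ≈ 255 - 231.373 = 23.627 → 24
B: 255 - (255-148)×(255-154)/255 = 255 - 10807/255 ≈ 255 - 42.380 = 212.620 → 213
= RGB(160, 24, 213)


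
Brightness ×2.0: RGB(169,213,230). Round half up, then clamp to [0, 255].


Multiply each channel by 2.0, round half up, clamp to [0, 255]
R: 169×2.0 = 338 → clamp → 255
G: 213×2.0 = 426 → clamp → 255
B: 230×2.0 = 460 → clamp → 255
= RGB(255, 255, 255)


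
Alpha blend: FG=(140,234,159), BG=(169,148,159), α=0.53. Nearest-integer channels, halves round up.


C = α×F + (1-α)×B, with 1-α = 0.47
R: 0.53×140 + 0.47×169 = 74.20 + 79.43 = 153.63 → 154
G: 0.53×234 + 0.47×148 = 124.02 + 69.56 = 193.58 → 194
B: 0.53×159 + 0.47×159 = 84.27 + 74.73 = 159.00 → 159
= RGB(154, 194, 159)


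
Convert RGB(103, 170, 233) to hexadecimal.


R = 103 → 67 (hex)
G = 170 → AA (hex)
B = 233 → E9 (hex)
Hex = #67AAE9


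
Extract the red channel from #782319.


Color: #782319
R = 78 = 120
G = 23 = 35
B = 19 = 25
Red = 120


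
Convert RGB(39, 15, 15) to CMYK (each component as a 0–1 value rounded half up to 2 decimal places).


R'=39/255≈0.1529, G'=15/255≈0.0588, B'=15/255≈0.0588
K = 1 - max(R',G',B') = 1 - 39/255 = 216/255 = 0.84705… → 0.85
(1-R'-K)/(1-K) simplifies to (max-R)/max with max = 39:
C = (39-39)/39 = 0/39 = 0 → 0.00
M = (39-15)/39 = 24/39 = 0.61538… → 0.62
Y = (39-15)/39 = 24/39 = 0.61538… → 0.62
= CMYK(0.00, 0.62, 0.62, 0.85)


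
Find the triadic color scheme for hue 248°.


Triadic: equally spaced at 120° intervals
H1 = 248°
H2 = (248 + 120) mod 360 = 8°
H3 = (248 + 240) mod 360 = 128°
Triadic = 248°, 8°, 128°


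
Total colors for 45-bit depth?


Colors = 2^bits = 2^45
= 35,184,372,088,832 colors


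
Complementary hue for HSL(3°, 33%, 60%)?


Complement = opposite side of color wheel = hue + 180°
H' = (3 + 180) mod 360 = 183°
S and L unchanged.
= HSL(183°, 33%, 60%)


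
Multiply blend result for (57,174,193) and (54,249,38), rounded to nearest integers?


Multiply: C = A×B/255, rounded to nearest integer
R: 57×54/255 = 3078/255 ≈ 12.071 → 12
G: 174×249/255 = 43326/255 ≈ 169.906 → 170
B: 193×38/255 = 7334/255 ≈ 28.761 → 29
= RGB(12, 170, 29)


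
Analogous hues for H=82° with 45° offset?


Base hue: 82°
Left analog: (82 - 45) mod 360 = 37°
Right analog: (82 + 45) mod 360 = 127°
Analogous hues = 37° and 127°


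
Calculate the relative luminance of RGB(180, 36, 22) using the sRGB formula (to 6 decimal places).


Linearize each channel (sRGB transfer function): c = v/255; c_lin = c/12.92 if c ≤ 0.04045, else ((c+0.055)/1.055)^2.4
  R: 180/255 ≈ 0.705882 > 0.04045 → ((0.705882+0.055)/1.055)^2.4 ≈ 0.456411
  G: 36/255 ≈ 0.141176 > 0.04045 → ((0.141176+0.055)/1.055)^2.4 ≈ 0.017642
  B: 22/255 ≈ 0.086275 > 0.04045 → ((0.086275+0.055)/1.055)^2.4 ≈ 0.008023
R_lin = 0.456411, G_lin = 0.017642, B_lin = 0.008023
L = 0.2126×R + 0.7152×G + 0.0722×B
L = 0.2126×0.456411 + 0.7152×0.017642 + 0.0722×0.008023
L ≈ 0.110230


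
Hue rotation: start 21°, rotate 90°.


New hue = (H + rotation) mod 360
New hue = (21 + 90) mod 360
= 111 mod 360
= 111°


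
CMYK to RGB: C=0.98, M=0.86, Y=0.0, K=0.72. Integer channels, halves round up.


R = 255 × (1-C) × (1-K) = 255 × 0.02 × 0.28 = 1.428 → 1
G = 255 × (1-M) × (1-K) = 255 × 0.14 × 0.28 = 9.996 → 10
B = 255 × (1-Y) × (1-K) = 255 × 1.00 × 0.28 = 71.4 → 71
= RGB(1, 10, 71)


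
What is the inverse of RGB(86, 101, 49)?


Invert: (255-R, 255-G, 255-B)
R: 255-86 = 169
G: 255-101 = 154
B: 255-49 = 206
= RGB(169, 154, 206)


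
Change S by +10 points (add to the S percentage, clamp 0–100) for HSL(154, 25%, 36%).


Original S = 25%
Adjustment = +10 percentage points
New S = 25 + (10) = 35
Clamp to [0, 100] → 35
= HSL(154°, 35%, 36%)


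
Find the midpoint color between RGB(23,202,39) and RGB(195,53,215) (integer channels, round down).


Midpoint: each channel = ⌊(C₁+C₂)/2⌋
R: ⌊(23+195)/2⌋ = 109
G: ⌊(202+53)/2⌋ = 127
B: ⌊(39+215)/2⌋ = 127
= RGB(109, 127, 127)


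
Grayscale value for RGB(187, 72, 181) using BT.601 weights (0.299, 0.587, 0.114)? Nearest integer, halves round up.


Gray = 0.299×R + 0.587×G + 0.114×B
Gray = 0.299×187 + 0.587×72 + 0.114×181
Gray = 55.913 + 42.264 + 20.634
Gray = 118.811 → round half up → 119
Gray = 119


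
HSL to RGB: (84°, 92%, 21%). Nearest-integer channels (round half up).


H=84°, S=0.92, L=0.21
C = (1-|2L-1|)×S = (1-|-0.58|)×0.92 = 0.3864
H' = H/60 = 84/60 ≈ 1.4000; X = C×(1-|H' mod 2 - 1|) = 0.23184
m = L - C/2 = 0.21 - 0.1932 = 0.0168
Sector ⌊H'⌋ = 1 → (R',G',B') = (0.23184, 0.3864, 0.0)
RGB = ((R'+m)×255, (G'+m)×255, (B'+m)×255) = (63.4032, 102.816, 4.284)
Round half up → RGB(63, 103, 4)


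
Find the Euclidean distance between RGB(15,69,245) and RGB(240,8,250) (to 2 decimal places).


d = √[(R₁-R₂)² + (G₁-G₂)² + (B₁-B₂)²]
d = √[(15-240)² + (69-8)² + (245-250)²]
d = √[50625 + 3721 + 25]
d = √54371
d ≈ 233.18


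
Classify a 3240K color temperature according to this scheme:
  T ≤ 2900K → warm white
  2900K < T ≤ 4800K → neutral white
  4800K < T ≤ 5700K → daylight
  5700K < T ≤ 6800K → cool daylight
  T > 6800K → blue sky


Temperature: 3240K
2900K < 3240K ≤ 4800K → neutral white
Classification: neutral white


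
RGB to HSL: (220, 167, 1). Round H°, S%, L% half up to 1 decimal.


Normalize: R'=220/255≈0.8627, G'=167/255≈0.6549, B'=1/255≈0.0039
Max=220/255, Min=1/255, Δ=Max-Min=219/255
L = (Max+Min)/2 = (220+1)/510 = 221/510 = 0.43333… → L = 43.3%
L ≤ 0.5 → S = Δ/(Max+Min) = 219/(220+1) = 219/221 = 0.99095… → S = 99.1%
(the 1/255 factors cancel in S and H, so raw channel differences can be used)
Max is R' → H = 60 × (((G-B)/Δ) mod 6) = 60 × (((167-1)/219) mod 6)
  166/219 = 0.7579…
  H = 60 × 0.7579… = 45.479…° → H = 45.5°
= HSL(45.5°, 99.1%, 43.3%)


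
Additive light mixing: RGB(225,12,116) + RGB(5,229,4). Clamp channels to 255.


Additive: each channel = min(255, C₁+C₂)
R: 225+5 = 230 → 230
G: 12+229 = 241 → 241
B: 116+4 = 120 → 120
= RGB(230, 241, 120)


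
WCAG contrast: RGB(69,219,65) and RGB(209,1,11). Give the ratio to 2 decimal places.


Linearize each sRGB channel c=v/255: c/12.92 if c ≤ 0.04045 else ((c+0.055)/1.055)^2.4
L = 0.2126×R_lin + 0.7152×G_lin + 0.0722×B_lin
Color 1 (69,219,65):
  R=69: 69/255≈0.2706 > 0.04045 → ((0.2706+0.055)/1.055)^2.4 ≈ 0.05951
  G=219: 219/255≈0.8588 > 0.04045 → ((0.8588+0.055)/1.055)^2.4 ≈ 0.70838
  B=65: 65/255≈0.2549 > 0.04045 → ((0.2549+0.055)/1.055)^2.4 ≈ 0.05286
  L1 = 0.2126×0.05951 + 0.7152×0.70838 + 0.0722×0.05286 ≈ 0.52310
Color 2 (209,1,11):
  R=209: 209/255≈0.8196 > 0.04045 → ((0.8196+0.055)/1.055)^2.4 ≈ 0.63760
  G=1: 1/255≈0.0039 ≤ 0.04045 → 0.0039/12.92 ≈ 0.00030
  B=11: 11/255≈0.0431 > 0.04045 → ((0.0431+0.055)/1.055)^2.4 ≈ 0.00335
  L2 = 0.2126×0.63760 + 0.7152×0.00030 + 0.0722×0.00335 ≈ 0.13601
Lighter = 0.52310, Darker = 0.13601
Ratio = (L_lighter + 0.05) / (L_darker + 0.05)
Ratio = (0.52310 + 0.05) / (0.13601 + 0.05) = 0.57310 / 0.18601 ≈ 3.0810
Ratio ≈ 3.08:1


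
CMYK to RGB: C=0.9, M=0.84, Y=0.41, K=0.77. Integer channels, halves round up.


R = 255 × (1-C) × (1-K) = 255 × 0.10 × 0.23 = 5.865 → 6
G = 255 × (1-M) × (1-K) = 255 × 0.16 × 0.23 = 9.384 → 9
B = 255 × (1-Y) × (1-K) = 255 × 0.59 × 0.23 = 34.6035 → 35
= RGB(6, 9, 35)


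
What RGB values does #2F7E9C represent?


2F → 47 (R)
7E → 126 (G)
9C → 156 (B)
= RGB(47, 126, 156)


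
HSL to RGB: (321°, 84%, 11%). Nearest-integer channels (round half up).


H=321°, S=0.84, L=0.11
C = (1-|2L-1|)×S = (1-|-0.78|)×0.84 = 0.1848
H' = H/60 = 321/60 ≈ 5.3500; X = C×(1-|H' mod 2 - 1|) = 0.12012
m = L - C/2 = 0.11 - 0.0924 = 0.0176
Sector ⌊H'⌋ = 5 → (R',G',B') = (0.1848, 0.0, 0.12012)
RGB = ((R'+m)×255, (G'+m)×255, (B'+m)×255) = (51.612, 4.488, 35.1186)
Round half up → RGB(52, 4, 35)


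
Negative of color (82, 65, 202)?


Invert: (255-R, 255-G, 255-B)
R: 255-82 = 173
G: 255-65 = 190
B: 255-202 = 53
= RGB(173, 190, 53)


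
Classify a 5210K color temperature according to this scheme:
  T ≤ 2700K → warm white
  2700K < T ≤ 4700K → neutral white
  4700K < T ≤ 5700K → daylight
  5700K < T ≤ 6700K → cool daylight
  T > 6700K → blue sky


Temperature: 5210K
4700K < 5210K ≤ 5700K → daylight
Classification: daylight


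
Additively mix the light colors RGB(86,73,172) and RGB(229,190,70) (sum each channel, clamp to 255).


Additive: each channel = min(255, C₁+C₂)
R: 86+229 = 315 → 255
G: 73+190 = 263 → 255
B: 172+70 = 242 → 242
= RGB(255, 255, 242)


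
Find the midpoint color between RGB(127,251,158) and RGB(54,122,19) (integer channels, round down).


Midpoint: each channel = ⌊(C₁+C₂)/2⌋
R: ⌊(127+54)/2⌋ = 90
G: ⌊(251+122)/2⌋ = 186
B: ⌊(158+19)/2⌋ = 88
= RGB(90, 186, 88)


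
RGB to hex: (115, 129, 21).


R = 115 → 73 (hex)
G = 129 → 81 (hex)
B = 21 → 15 (hex)
Hex = #738115


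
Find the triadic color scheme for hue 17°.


Triadic: equally spaced at 120° intervals
H1 = 17°
H2 = (17 + 120) mod 360 = 137°
H3 = (17 + 240) mod 360 = 257°
Triadic = 17°, 137°, 257°


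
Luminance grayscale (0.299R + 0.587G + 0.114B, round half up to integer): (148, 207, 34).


Gray = 0.299×R + 0.587×G + 0.114×B
Gray = 0.299×148 + 0.587×207 + 0.114×34
Gray = 44.252 + 121.509 + 3.876
Gray = 169.637 → round half up → 170
Gray = 170


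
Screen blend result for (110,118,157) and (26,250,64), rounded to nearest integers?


Screen: C = 255 - (255-A)×(255-B)/255, rounded to nearest integer
R: 255 - (255-110)×(255-26)/255 = 255 - 33205/255 ≈ 255 - 130.216 = 124.784 → 125
G: 255 - (255-118)×(255-250)/255 = 255 - 685/255 ≈ 255 - 2.686 = 252.314 → 252
B: 255 - (255-157)×(255-64)/255 = 255 - 18718/255 ≈ 255 - 73.404 = 181.596 → 182
= RGB(125, 252, 182)


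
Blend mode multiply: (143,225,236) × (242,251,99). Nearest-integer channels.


Multiply: C = A×B/255, rounded to nearest integer
R: 143×242/255 = 34606/255 ≈ 135.710 → 136
G: 225×251/255 = 56475/255 ≈ 221.471 → 221
B: 236×99/255 = 23364/255 ≈ 91.624 → 92
= RGB(136, 221, 92)


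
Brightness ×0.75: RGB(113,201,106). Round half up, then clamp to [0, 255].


Multiply each channel by 0.75, round half up, clamp to [0, 255]
R: 113×0.75 = 84.75 → round → 85
G: 201×0.75 = 150.75 → round → 151
B: 106×0.75 = 79.5 → round → 80
= RGB(85, 151, 80)


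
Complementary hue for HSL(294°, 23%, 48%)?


Complement = opposite side of color wheel = hue + 180°
H' = (294 + 180) mod 360 = 114°
S and L unchanged.
= HSL(114°, 23%, 48%)


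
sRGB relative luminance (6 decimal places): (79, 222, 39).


Linearize each channel (sRGB transfer function): c = v/255; c_lin = c/12.92 if c ≤ 0.04045, else ((c+0.055)/1.055)^2.4
  R: 79/255 ≈ 0.309804 > 0.04045 → ((0.309804+0.055)/1.055)^2.4 ≈ 0.078187
  G: 222/255 ≈ 0.870588 > 0.04045 → ((0.870588+0.055)/1.055)^2.4 ≈ 0.730461
  B: 39/255 ≈ 0.152941 > 0.04045 → ((0.152941+0.055)/1.055)^2.4 ≈ 0.020289
R_lin = 0.078187, G_lin = 0.730461, B_lin = 0.020289
L = 0.2126×R + 0.7152×G + 0.0722×B
L = 0.2126×0.078187 + 0.7152×0.730461 + 0.0722×0.020289
L ≈ 0.540513


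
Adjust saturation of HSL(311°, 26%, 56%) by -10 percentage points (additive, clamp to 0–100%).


Original S = 26%
Adjustment = -10 percentage points
New S = 26 + (-10) = 16
Clamp to [0, 100] → 16
= HSL(311°, 16%, 56%)


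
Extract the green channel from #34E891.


Color: #34E891
R = 34 = 52
G = E8 = 232
B = 91 = 145
Green = 232


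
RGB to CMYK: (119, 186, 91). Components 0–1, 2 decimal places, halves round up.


R'=119/255≈0.4667, G'=186/255≈0.7294, B'=91/255≈0.3569
K = 1 - max(R',G',B') = 1 - 186/255 = 69/255 = 0.27058… → 0.27
(1-R'-K)/(1-K) simplifies to (max-R)/max with max = 186:
C = (186-119)/186 = 67/186 = 0.36021… → 0.36
M = (186-186)/186 = 0/186 = 0 → 0.00
Y = (186-91)/186 = 95/186 = 0.51075… → 0.51
= CMYK(0.36, 0.00, 0.51, 0.27)


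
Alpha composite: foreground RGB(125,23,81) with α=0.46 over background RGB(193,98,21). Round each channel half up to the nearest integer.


C = α×F + (1-α)×B, with 1-α = 0.54
R: 0.46×125 + 0.54×193 = 57.50 + 104.22 = 161.72 → 162
G: 0.46×23 + 0.54×98 = 10.58 + 52.92 = 63.50 → 64
B: 0.46×81 + 0.54×21 = 37.26 + 11.34 = 48.60 → 49
= RGB(162, 64, 49)


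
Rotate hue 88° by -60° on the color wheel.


New hue = (H + rotation) mod 360
New hue = (88 -60) mod 360
= 28 mod 360
= 28°


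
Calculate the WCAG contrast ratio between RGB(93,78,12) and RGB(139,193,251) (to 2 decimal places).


Linearize each sRGB channel c=v/255: c/12.92 if c ≤ 0.04045 else ((c+0.055)/1.055)^2.4
L = 0.2126×R_lin + 0.7152×G_lin + 0.0722×B_lin
Color 1 (93,78,12):
  R=93: 93/255≈0.3647 > 0.04045 → ((0.3647+0.055)/1.055)^2.4 ≈ 0.10946
  G=78: 78/255≈0.3059 > 0.04045 → ((0.3059+0.055)/1.055)^2.4 ≈ 0.07619
  B=12: 12/255≈0.0471 > 0.04045 → ((0.0471+0.055)/1.055)^2.4 ≈ 0.00368
  L1 = 0.2126×0.10946 + 0.7152×0.07619 + 0.0722×0.00368 ≈ 0.07802
Color 2 (139,193,251):
  R=139: 139/255≈0.5451 > 0.04045 → ((0.5451+0.055)/1.055)^2.4 ≈ 0.25818
  G=193: 193/255≈0.7569 > 0.04045 → ((0.7569+0.055)/1.055)^2.4 ≈ 0.53328
  B=251: 251/255≈0.9843 > 0.04045 → ((0.9843+0.055)/1.055)^2.4 ≈ 0.96469
  L2 = 0.2126×0.25818 + 0.7152×0.53328 + 0.0722×0.96469 ≈ 0.50594
Lighter = 0.50594, Darker = 0.07802
Ratio = (L_lighter + 0.05) / (L_darker + 0.05)
Ratio = (0.50594 + 0.05) / (0.07802 + 0.05) = 0.55594 / 0.12802 ≈ 4.3424
Ratio ≈ 4.34:1


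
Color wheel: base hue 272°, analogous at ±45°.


Base hue: 272°
Left analog: (272 - 45) mod 360 = 227°
Right analog: (272 + 45) mod 360 = 317°
Analogous hues = 227° and 317°


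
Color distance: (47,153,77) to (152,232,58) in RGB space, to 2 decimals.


d = √[(R₁-R₂)² + (G₁-G₂)² + (B₁-B₂)²]
d = √[(47-152)² + (153-232)² + (77-58)²]
d = √[11025 + 6241 + 361]
d = √17627
d ≈ 132.77


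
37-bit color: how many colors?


Colors = 2^bits = 2^37
= 137,438,953,472 colors


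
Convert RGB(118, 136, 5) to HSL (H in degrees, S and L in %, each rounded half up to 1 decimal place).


Normalize: R'=118/255≈0.4627, G'=136/255≈0.5333, B'=5/255≈0.0196
Max=136/255, Min=5/255, Δ=Max-Min=131/255
L = (Max+Min)/2 = (136+5)/510 = 141/510 = 0.27647… → L = 27.6%
L ≤ 0.5 → S = Δ/(Max+Min) = 131/(136+5) = 131/141 = 0.92907… → S = 92.9%
(the 1/255 factors cancel in S and H, so raw channel differences can be used)
Max is G' → H = 60 × ((B-R)/Δ + 2) = 60 × ((5-118)/131 + 2)
  -113/131 + 2 = -0.8625… + 2 = 1.1374…
  H = 60 × 1.1374… = 68.244…° → H = 68.2°
= HSL(68.2°, 92.9%, 27.6%)


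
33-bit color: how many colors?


Colors = 2^bits = 2^33
= 8,589,934,592 colors


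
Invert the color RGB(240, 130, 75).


Invert: (255-R, 255-G, 255-B)
R: 255-240 = 15
G: 255-130 = 125
B: 255-75 = 180
= RGB(15, 125, 180)


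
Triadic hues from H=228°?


Triadic: equally spaced at 120° intervals
H1 = 228°
H2 = (228 + 120) mod 360 = 348°
H3 = (228 + 240) mod 360 = 108°
Triadic = 228°, 348°, 108°


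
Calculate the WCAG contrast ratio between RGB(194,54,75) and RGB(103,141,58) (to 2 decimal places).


Linearize each sRGB channel c=v/255: c/12.92 if c ≤ 0.04045 else ((c+0.055)/1.055)^2.4
L = 0.2126×R_lin + 0.7152×G_lin + 0.0722×B_lin
Color 1 (194,54,75):
  R=194: 194/255≈0.7608 > 0.04045 → ((0.7608+0.055)/1.055)^2.4 ≈ 0.53948
  G=54: 54/255≈0.2118 > 0.04045 → ((0.2118+0.055)/1.055)^2.4 ≈ 0.03689
  B=75: 75/255≈0.2941 > 0.04045 → ((0.2941+0.055)/1.055)^2.4 ≈ 0.07036
  L1 = 0.2126×0.53948 + 0.7152×0.03689 + 0.0722×0.07036 ≈ 0.14616
Color 2 (103,141,58):
  R=103: 103/255≈0.4039 > 0.04045 → ((0.4039+0.055)/1.055)^2.4 ≈ 0.13563
  G=141: 141/255≈0.5529 > 0.04045 → ((0.5529+0.055)/1.055)^2.4 ≈ 0.26636
  B=58: 58/255≈0.2275 > 0.04045 → ((0.2275+0.055)/1.055)^2.4 ≈ 0.04231
  L2 = 0.2126×0.13563 + 0.7152×0.26636 + 0.0722×0.04231 ≈ 0.22239
Lighter = 0.22239, Darker = 0.14616
Ratio = (L_lighter + 0.05) / (L_darker + 0.05)
Ratio = (0.22239 + 0.05) / (0.14616 + 0.05) = 0.27239 / 0.19616 ≈ 1.3886
Ratio ≈ 1.39:1


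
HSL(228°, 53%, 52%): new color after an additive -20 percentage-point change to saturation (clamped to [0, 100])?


Original S = 53%
Adjustment = -20 percentage points
New S = 53 + (-20) = 33
Clamp to [0, 100] → 33
= HSL(228°, 33%, 52%)


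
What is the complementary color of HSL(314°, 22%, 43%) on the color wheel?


Complement = opposite side of color wheel = hue + 180°
H' = (314 + 180) mod 360 = 134°
S and L unchanged.
= HSL(134°, 22%, 43%)
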